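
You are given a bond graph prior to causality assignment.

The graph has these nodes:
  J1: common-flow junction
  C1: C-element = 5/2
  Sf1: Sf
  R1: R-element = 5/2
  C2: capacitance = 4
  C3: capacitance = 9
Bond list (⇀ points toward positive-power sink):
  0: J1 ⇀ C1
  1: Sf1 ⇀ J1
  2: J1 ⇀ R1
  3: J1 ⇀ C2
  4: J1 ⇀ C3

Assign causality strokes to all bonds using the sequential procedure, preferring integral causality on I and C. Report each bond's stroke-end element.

β0 stroke at J1
β1 stroke at Sf1
β2 stroke at J1
β3 stroke at J1
β4 stroke at J1

β1 stroke→Sf1  (source Sf1 imposes f)
β0 stroke→J1  (J1 flow already set via bond 1)
β2 stroke→J1  (J1 flow already set via bond 1)
β3 stroke→J1  (J1: bond 1 brought flow, rest push out)
β4 stroke→J1  (J1 flow already set via bond 1)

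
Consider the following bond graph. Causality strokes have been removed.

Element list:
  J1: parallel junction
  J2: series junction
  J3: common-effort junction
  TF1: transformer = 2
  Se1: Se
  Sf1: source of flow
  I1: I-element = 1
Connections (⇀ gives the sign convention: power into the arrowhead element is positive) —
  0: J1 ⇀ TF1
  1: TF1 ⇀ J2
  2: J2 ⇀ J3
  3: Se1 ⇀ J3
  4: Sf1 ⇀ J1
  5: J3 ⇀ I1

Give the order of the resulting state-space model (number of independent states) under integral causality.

#3 →J3  (Se1 fixes effort; stroke away)
#4 →Sf1  (Sf1 (Sf) sets flow on bond)
#0 →J1  (J1: last free bond brings effort in)
#2 →J2  (J3: bond 3 brought effort, rest push out)
#5 →I1  (J3 effort already set via bond 3)
#1 →TF1  (TF1 one-in-one-out from 0)

1  (I1 all integral)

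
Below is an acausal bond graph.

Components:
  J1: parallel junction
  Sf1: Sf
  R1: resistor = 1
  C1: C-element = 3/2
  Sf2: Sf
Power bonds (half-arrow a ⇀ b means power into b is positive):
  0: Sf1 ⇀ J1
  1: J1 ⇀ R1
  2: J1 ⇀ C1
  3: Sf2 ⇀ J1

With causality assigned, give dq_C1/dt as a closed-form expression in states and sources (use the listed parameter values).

bond 0 |Sf1  (source Sf1 imposes f)
bond 3 |Sf2  (Sf2 (Sf) sets flow on bond)
bond 2 |J1  (prefer integral on C1)
bond 1 |R1  (common-e at J1 fixed by 2)

dq_C1/dt = F_Sf1 + F_Sf2 - 2*q_C1/3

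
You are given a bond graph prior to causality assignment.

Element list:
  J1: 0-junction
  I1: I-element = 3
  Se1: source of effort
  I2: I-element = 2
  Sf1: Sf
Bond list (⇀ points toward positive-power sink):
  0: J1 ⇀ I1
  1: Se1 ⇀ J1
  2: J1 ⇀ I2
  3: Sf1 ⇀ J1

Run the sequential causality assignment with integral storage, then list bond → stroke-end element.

bond 1 stroke→J1  (Se1 (Se) sets effort on bond)
bond 3 stroke→Sf1  (Sf1 (Sf) sets flow on bond)
bond 0 stroke→I1  (0-jn J1 has e-setter on 1)
bond 2 stroke→I2  (0-jn J1 has e-setter on 1)

b0 |I1
b1 |J1
b2 |I2
b3 |Sf1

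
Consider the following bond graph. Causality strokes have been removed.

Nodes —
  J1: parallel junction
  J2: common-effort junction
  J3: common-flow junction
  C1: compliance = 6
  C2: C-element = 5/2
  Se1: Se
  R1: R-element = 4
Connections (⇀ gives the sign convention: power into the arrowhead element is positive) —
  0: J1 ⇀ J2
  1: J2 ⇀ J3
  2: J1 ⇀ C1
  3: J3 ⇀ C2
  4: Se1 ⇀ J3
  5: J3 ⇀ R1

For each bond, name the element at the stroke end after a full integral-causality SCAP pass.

#4 |J3  (source Se1 imposes e)
#2 |J1  (C1 integral (e out))
#0 |J2  (J1: bond 2 brought effort, rest push out)
#1 |J3  (0-jn J2 has e-setter on 0)
#3 |J3  (C2 outputs effort q/C2)
#5 |R1  (only one flow-in slot at J3)

β0 stroke→J2
β1 stroke→J3
β2 stroke→J1
β3 stroke→J3
β4 stroke→J3
β5 stroke→R1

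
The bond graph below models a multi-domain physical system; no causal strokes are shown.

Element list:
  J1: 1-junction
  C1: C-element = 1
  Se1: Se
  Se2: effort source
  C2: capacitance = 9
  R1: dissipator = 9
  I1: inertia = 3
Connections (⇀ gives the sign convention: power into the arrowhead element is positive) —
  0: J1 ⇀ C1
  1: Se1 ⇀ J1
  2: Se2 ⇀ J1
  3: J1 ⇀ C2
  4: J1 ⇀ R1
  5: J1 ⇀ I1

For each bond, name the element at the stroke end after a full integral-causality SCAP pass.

β1 stroke at J1  (source Se1 imposes e)
β2 stroke at J1  (source Se2 imposes e)
β0 stroke at J1  (prefer integral on C1)
β3 stroke at J1  (C2 outputs effort q/C2)
β5 stroke at I1  (prefer integral on I1)
β4 stroke at J1  (1-jn J1 has f-setter on 5)

#0 stroke at J1
#1 stroke at J1
#2 stroke at J1
#3 stroke at J1
#4 stroke at J1
#5 stroke at I1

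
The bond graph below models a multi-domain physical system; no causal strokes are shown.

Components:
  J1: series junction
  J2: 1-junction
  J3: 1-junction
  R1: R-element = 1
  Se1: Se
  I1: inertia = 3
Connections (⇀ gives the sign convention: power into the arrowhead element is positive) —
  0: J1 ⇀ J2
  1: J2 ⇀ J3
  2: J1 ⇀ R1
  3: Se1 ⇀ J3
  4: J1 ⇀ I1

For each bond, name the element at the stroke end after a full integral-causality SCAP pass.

bond 3 stroke→J3  (Se1: effort source, stroke at far end)
bond 1 stroke→J2  (J3 needs exactly one f-in)
bond 0 stroke→J1  (only one flow-in slot at J2)
bond 4 stroke→I1  (I1 integral (f out))
bond 2 stroke→J1  (common-f at J1 fixed by 4)

bond 0 stroke→J1
bond 1 stroke→J2
bond 2 stroke→J1
bond 3 stroke→J3
bond 4 stroke→I1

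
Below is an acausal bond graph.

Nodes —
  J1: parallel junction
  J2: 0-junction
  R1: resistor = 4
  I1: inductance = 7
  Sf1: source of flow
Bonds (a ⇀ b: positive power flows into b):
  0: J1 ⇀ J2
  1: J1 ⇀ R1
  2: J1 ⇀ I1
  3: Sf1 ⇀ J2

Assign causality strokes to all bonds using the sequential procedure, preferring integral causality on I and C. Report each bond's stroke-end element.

bond 3 |Sf1  (Sf1 (Sf) sets flow on bond)
bond 0 |J2  (closing 0-jn rule on J2)
bond 2 |I1  (I1 outputs flow p/I1)
bond 1 |J1  (closing 0-jn rule on J1)

#0 stroke at J2
#1 stroke at J1
#2 stroke at I1
#3 stroke at Sf1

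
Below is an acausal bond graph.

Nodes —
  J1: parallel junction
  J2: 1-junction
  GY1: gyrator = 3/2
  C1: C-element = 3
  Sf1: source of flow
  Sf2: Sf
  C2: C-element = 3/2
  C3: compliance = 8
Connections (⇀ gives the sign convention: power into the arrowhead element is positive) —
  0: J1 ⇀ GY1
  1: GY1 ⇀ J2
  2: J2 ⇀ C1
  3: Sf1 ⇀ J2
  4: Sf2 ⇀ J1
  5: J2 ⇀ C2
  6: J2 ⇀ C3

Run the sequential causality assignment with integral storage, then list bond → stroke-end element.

b0 stroke at J1
b1 stroke at J2
b2 stroke at J2
b3 stroke at Sf1
b4 stroke at Sf2
b5 stroke at J2
b6 stroke at J2

b3 stroke→Sf1  (Sf1 fixes flow; stroke at Sf1)
b4 stroke→Sf2  (Sf2 fixes flow; stroke at Sf2)
b0 stroke→J1  (J1: last free bond brings effort in)
b1 stroke→J2  (J2 flow already set via bond 3)
b2 stroke→J2  (J2: bond 3 brought flow, rest push out)
b5 stroke→J2  (J2 flow already set via bond 3)
b6 stroke→J2  (J2 flow already set via bond 3)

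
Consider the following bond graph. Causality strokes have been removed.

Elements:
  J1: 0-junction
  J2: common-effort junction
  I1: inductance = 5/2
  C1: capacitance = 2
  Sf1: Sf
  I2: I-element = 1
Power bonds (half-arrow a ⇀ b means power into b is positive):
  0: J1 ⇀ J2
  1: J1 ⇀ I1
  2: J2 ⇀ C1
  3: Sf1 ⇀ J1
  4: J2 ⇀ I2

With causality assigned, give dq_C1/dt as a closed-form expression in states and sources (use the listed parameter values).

dq_C1/dt = F_Sf1 - 2*p_I1/5 - p_I2

b3 stroke at Sf1  (source Sf1 imposes f)
b1 stroke at I1  (I1: I, integral causality)
b0 stroke at J1  (closing 0-jn rule on J1)
b2 stroke at J2  (C1: C, integral causality)
b4 stroke at I2  (J2: bond 2 brought effort, rest push out)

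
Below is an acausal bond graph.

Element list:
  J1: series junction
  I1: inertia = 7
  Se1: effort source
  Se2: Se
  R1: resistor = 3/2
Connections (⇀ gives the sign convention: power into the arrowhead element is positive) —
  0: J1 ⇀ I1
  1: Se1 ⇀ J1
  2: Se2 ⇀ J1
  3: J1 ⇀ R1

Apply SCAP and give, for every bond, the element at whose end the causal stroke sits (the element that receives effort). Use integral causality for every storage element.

bond 1 →J1  (Se1: effort source, stroke at far end)
bond 2 →J1  (Se2 fixes effort; stroke away)
bond 0 →I1  (I1 integral (f out))
bond 3 →J1  (common-f at J1 fixed by 0)

β0 stroke at I1
β1 stroke at J1
β2 stroke at J1
β3 stroke at J1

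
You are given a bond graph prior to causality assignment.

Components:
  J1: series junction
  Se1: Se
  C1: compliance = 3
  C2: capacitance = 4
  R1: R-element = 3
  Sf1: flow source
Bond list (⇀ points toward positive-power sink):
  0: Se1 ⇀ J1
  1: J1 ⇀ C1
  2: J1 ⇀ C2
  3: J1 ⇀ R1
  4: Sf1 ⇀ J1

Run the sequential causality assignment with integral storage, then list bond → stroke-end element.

#0 →J1  (source Se1 imposes e)
#4 →Sf1  (Sf1 fixes flow; stroke at Sf1)
#1 →J1  (common-f at J1 fixed by 4)
#2 →J1  (J1: bond 4 brought flow, rest push out)
#3 →J1  (common-f at J1 fixed by 4)

b0 |J1
b1 |J1
b2 |J1
b3 |J1
b4 |Sf1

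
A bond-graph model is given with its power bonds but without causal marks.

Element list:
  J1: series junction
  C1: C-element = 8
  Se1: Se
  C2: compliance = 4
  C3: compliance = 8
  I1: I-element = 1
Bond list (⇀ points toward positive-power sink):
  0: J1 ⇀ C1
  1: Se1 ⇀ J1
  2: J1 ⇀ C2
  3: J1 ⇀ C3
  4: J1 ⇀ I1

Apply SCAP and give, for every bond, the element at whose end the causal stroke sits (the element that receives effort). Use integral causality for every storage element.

β1 stroke at J1  (source Se1 imposes e)
β0 stroke at J1  (C1 outputs effort q/C1)
β2 stroke at J1  (C2 outputs effort q/C2)
β3 stroke at J1  (C3: C, integral causality)
β4 stroke at I1  (J1 needs exactly one f-in)

b0 stroke at J1
b1 stroke at J1
b2 stroke at J1
b3 stroke at J1
b4 stroke at I1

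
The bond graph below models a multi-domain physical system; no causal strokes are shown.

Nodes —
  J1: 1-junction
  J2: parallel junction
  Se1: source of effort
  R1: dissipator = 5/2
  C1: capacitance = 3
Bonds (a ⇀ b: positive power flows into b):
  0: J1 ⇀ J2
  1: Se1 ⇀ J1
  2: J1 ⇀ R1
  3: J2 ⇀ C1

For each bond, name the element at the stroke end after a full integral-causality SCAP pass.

β0 stroke at J1
β1 stroke at J1
β2 stroke at R1
β3 stroke at J2

#1 |J1  (Se1 fixes effort; stroke away)
#3 |J2  (C1 outputs effort q/C1)
#0 |J1  (0-jn J2 has e-setter on 3)
#2 |R1  (J1: last free bond brings flow in)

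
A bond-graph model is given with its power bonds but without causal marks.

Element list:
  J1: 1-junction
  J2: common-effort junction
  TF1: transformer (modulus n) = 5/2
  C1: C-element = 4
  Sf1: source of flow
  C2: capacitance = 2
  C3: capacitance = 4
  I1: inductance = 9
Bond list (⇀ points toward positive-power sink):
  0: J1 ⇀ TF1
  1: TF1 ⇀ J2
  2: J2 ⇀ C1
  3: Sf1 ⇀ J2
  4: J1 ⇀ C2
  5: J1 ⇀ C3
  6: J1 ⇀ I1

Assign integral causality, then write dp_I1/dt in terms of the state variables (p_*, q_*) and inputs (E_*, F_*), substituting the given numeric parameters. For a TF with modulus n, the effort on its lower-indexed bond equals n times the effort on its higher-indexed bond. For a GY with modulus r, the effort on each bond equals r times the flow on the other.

#3 stroke→Sf1  (Sf1 fixes flow; stroke at Sf1)
#2 stroke→J2  (prefer integral on C1)
#1 stroke→TF1  (common-e at J2 fixed by 2)
#0 stroke→J1  (TF1 one-in-one-out from 1)
#4 stroke→J1  (prefer integral on C2)
#5 stroke→J1  (C3 outputs effort q/C3)
#6 stroke→I1  (J1 needs exactly one f-in)

dp_I1/dt = -5*q_C1/8 - q_C2/2 - q_C3/4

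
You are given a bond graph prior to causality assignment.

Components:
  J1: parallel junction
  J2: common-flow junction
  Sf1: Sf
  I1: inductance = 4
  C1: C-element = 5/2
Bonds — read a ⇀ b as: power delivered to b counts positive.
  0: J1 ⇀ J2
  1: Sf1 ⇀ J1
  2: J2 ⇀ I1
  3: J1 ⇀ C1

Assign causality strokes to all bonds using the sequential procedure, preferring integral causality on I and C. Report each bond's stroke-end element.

bond 0 stroke at J2
bond 1 stroke at Sf1
bond 2 stroke at I1
bond 3 stroke at J1

#1 →Sf1  (Sf1 fixes flow; stroke at Sf1)
#2 →I1  (I1 outputs flow p/I1)
#0 →J2  (J2: bond 2 brought flow, rest push out)
#3 →J1  (closing 0-jn rule on J1)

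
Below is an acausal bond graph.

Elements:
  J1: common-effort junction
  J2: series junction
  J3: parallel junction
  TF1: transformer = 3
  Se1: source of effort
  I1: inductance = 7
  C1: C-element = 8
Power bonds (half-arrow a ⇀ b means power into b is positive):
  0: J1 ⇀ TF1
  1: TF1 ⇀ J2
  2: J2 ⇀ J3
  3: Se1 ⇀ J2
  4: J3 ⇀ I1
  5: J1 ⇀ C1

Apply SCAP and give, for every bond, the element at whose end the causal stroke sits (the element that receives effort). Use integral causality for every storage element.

β3 →J2  (Se1 (Se) sets effort on bond)
β4 →I1  (I1 outputs flow p/I1)
β2 →J3  (J3 needs exactly one e-in)
β1 →J2  (1-jn J2 has f-setter on 2)
β0 →TF1  (TF TF1: opposite of bond 1)
β5 →J1  (closing 0-jn rule on J1)

β0 |TF1
β1 |J2
β2 |J3
β3 |J2
β4 |I1
β5 |J1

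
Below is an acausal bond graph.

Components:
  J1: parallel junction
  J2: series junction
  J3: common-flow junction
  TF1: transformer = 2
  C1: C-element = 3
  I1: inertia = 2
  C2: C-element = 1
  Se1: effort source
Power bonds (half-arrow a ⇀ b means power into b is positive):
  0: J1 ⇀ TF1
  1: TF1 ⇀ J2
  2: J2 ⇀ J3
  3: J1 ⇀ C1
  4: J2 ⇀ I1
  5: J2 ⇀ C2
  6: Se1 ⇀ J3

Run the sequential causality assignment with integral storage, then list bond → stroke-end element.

bond 0 stroke at TF1
bond 1 stroke at J2
bond 2 stroke at J2
bond 3 stroke at J1
bond 4 stroke at I1
bond 5 stroke at J2
bond 6 stroke at J3

bond 6 |J3  (Se1 (Se) sets effort on bond)
bond 2 |J2  (J3: last free bond brings flow in)
bond 3 |J1  (C1 outputs effort q/C1)
bond 0 |TF1  (J1: bond 3 brought effort, rest push out)
bond 1 |J2  (TF1: transformer flips bond 0)
bond 4 |I1  (I1 integral (f out))
bond 5 |J2  (1-jn J2 has f-setter on 4)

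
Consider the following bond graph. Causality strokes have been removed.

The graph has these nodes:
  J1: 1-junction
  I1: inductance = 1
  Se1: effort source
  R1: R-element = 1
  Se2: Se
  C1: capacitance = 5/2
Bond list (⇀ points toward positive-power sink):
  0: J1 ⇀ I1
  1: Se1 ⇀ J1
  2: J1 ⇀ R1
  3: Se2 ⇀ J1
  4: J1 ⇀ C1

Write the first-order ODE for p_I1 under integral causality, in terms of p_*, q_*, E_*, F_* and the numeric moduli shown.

bond 1 stroke→J1  (source Se1 imposes e)
bond 3 stroke→J1  (Se2 (Se) sets effort on bond)
bond 0 stroke→I1  (prefer integral on I1)
bond 2 stroke→J1  (J1 flow already set via bond 0)
bond 4 stroke→J1  (J1: bond 0 brought flow, rest push out)

dp_I1/dt = E_Se1 + E_Se2 - p_I1 - 2*q_C1/5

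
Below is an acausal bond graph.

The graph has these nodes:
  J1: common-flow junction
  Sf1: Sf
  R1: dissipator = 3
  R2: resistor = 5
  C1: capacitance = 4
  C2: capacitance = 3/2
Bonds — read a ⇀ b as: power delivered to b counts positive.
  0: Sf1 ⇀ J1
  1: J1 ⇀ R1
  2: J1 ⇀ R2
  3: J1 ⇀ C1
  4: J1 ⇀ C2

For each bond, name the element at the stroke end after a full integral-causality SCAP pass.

β0 →Sf1
β1 →J1
β2 →J1
β3 →J1
β4 →J1

bond 0 stroke at Sf1  (source Sf1 imposes f)
bond 1 stroke at J1  (common-f at J1 fixed by 0)
bond 2 stroke at J1  (1-jn J1 has f-setter on 0)
bond 3 stroke at J1  (1-jn J1 has f-setter on 0)
bond 4 stroke at J1  (J1: bond 0 brought flow, rest push out)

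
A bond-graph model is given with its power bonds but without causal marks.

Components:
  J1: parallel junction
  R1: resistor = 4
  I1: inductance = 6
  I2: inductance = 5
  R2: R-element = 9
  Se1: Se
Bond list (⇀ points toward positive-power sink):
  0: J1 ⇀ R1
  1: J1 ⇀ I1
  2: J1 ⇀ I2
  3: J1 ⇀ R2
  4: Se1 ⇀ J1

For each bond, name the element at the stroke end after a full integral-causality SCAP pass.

b4 →J1  (Se1 fixes effort; stroke away)
b0 →R1  (0-jn J1 has e-setter on 4)
b1 →I1  (J1: bond 4 brought effort, rest push out)
b2 →I2  (J1: bond 4 brought effort, rest push out)
b3 →R2  (0-jn J1 has e-setter on 4)

bond 0 stroke at R1
bond 1 stroke at I1
bond 2 stroke at I2
bond 3 stroke at R2
bond 4 stroke at J1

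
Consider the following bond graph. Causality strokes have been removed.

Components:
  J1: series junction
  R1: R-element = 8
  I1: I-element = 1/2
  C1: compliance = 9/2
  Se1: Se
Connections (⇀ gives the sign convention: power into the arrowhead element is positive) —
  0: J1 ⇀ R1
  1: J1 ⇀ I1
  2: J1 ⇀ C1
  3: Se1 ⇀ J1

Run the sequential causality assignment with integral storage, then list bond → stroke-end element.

bond 3 stroke→J1  (source Se1 imposes e)
bond 1 stroke→I1  (I1 outputs flow p/I1)
bond 0 stroke→J1  (J1 flow already set via bond 1)
bond 2 stroke→J1  (J1 flow already set via bond 1)

bond 0 stroke at J1
bond 1 stroke at I1
bond 2 stroke at J1
bond 3 stroke at J1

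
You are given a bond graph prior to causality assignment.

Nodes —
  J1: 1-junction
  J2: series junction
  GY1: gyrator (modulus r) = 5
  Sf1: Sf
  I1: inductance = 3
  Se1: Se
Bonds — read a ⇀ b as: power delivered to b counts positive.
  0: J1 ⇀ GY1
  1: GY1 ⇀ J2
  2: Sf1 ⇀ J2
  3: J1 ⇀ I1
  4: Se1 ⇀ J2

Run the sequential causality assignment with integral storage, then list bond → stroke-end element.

b0 |J1
b1 |J2
b2 |Sf1
b3 |I1
b4 |J2

b2 →Sf1  (Sf1 (Sf) sets flow on bond)
b4 →J2  (Se1 fixes effort; stroke away)
b1 →J2  (J2: bond 2 brought flow, rest push out)
b0 →J1  (through GY1, causality inverts; strokes same side of GY1)
b3 →I1  (J1 needs exactly one f-in)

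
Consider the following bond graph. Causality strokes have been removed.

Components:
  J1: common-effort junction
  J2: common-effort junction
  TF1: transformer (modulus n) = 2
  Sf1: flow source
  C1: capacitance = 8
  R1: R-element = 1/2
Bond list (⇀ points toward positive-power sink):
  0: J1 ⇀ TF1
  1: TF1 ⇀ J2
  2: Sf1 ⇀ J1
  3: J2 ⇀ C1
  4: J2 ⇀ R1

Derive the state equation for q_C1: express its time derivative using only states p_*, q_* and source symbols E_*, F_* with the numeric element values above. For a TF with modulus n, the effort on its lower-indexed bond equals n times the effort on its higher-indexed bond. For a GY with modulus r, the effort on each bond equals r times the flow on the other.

b2 →Sf1  (Sf1 fixes flow; stroke at Sf1)
b0 →J1  (J1 needs exactly one e-in)
b1 →TF1  (TF1: transformer flips bond 0)
b3 →J2  (prefer integral on C1)
b4 →R1  (common-e at J2 fixed by 3)

dq_C1/dt = 2*F_Sf1 - q_C1/4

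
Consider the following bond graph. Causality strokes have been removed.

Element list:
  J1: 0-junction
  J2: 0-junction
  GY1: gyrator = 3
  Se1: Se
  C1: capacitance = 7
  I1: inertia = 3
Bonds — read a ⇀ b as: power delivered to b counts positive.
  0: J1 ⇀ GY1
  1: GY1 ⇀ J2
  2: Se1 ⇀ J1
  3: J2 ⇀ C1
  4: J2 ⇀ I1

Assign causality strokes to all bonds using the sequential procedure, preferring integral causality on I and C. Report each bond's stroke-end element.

β2 |J1  (source Se1 imposes e)
β0 |GY1  (J1 effort already set via bond 2)
β1 |GY1  (through GY1, causality inverts; strokes same side of GY1)
β3 |J2  (prefer integral on C1)
β4 |I1  (0-jn J2 has e-setter on 3)

#0 →GY1
#1 →GY1
#2 →J1
#3 →J2
#4 →I1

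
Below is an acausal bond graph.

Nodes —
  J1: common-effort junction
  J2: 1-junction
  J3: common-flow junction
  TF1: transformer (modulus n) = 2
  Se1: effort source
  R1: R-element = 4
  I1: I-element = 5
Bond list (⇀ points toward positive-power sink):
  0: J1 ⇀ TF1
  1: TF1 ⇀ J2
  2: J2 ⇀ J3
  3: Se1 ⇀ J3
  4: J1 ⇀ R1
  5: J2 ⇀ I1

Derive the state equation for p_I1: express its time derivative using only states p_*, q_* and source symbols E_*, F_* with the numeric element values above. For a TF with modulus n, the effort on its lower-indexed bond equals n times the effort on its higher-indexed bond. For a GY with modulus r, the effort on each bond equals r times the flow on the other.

dp_I1/dt = E_Se1 - p_I1/5

β3 →J3  (Se1: effort source, stroke at far end)
β2 →J2  (closing 1-jn rule on J3)
β5 →I1  (I1: I, integral causality)
β1 →J2  (J2: bond 5 brought flow, rest push out)
β0 →TF1  (TF TF1: opposite of bond 1)
β4 →J1  (only one effort-in slot at J1)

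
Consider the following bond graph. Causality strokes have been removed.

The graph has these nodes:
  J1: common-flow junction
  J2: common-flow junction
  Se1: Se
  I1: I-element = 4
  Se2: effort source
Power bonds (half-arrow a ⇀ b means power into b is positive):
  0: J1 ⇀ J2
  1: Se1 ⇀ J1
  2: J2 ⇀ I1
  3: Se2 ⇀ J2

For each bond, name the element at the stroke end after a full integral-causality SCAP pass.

β1 stroke at J1  (Se1 fixes effort; stroke away)
β3 stroke at J2  (Se2 (Se) sets effort on bond)
β0 stroke at J2  (only one flow-in slot at J1)
β2 stroke at I1  (only one flow-in slot at J2)

bond 0 →J2
bond 1 →J1
bond 2 →I1
bond 3 →J2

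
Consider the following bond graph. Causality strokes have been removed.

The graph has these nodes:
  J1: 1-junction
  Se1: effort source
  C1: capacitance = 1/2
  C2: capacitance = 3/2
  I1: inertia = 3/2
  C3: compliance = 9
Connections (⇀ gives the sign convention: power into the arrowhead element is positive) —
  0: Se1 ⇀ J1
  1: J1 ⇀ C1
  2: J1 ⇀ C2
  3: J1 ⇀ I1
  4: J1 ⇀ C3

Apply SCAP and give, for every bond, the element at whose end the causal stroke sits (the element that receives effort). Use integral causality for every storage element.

β0 stroke→J1
β1 stroke→J1
β2 stroke→J1
β3 stroke→I1
β4 stroke→J1

#0 stroke→J1  (Se1: effort source, stroke at far end)
#1 stroke→J1  (C1: C, integral causality)
#2 stroke→J1  (prefer integral on C2)
#3 stroke→I1  (I1: I, integral causality)
#4 stroke→J1  (J1: bond 3 brought flow, rest push out)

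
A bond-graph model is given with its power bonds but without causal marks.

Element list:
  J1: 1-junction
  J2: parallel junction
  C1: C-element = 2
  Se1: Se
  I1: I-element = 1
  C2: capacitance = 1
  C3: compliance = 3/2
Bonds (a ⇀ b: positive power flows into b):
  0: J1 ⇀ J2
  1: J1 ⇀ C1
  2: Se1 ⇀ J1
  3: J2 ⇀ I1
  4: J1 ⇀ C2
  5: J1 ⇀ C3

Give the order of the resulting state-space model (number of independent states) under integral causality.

bond 2 |J1  (Se1 (Se) sets effort on bond)
bond 1 |J1  (C1 outputs effort q/C1)
bond 3 |I1  (I1 integral (f out))
bond 0 |J2  (J2 needs exactly one e-in)
bond 4 |J1  (J1 flow already set via bond 0)
bond 5 |J1  (common-f at J1 fixed by 0)

4  (C1, C2, C3, I1 all integral)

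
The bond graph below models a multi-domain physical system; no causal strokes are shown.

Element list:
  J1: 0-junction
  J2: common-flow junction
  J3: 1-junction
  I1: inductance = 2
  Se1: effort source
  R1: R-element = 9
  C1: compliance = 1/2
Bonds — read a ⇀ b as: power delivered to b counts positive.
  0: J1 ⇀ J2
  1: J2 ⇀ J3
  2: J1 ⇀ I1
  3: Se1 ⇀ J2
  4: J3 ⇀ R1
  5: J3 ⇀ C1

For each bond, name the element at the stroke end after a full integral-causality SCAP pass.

#0 stroke→J1
#1 stroke→J2
#2 stroke→I1
#3 stroke→J2
#4 stroke→J3
#5 stroke→J3

bond 3 stroke→J2  (Se1 fixes effort; stroke away)
bond 2 stroke→I1  (I1 integral (f out))
bond 0 stroke→J1  (closing 0-jn rule on J1)
bond 1 stroke→J2  (common-f at J2 fixed by 0)
bond 4 stroke→J3  (J3 flow already set via bond 1)
bond 5 stroke→J3  (common-f at J3 fixed by 1)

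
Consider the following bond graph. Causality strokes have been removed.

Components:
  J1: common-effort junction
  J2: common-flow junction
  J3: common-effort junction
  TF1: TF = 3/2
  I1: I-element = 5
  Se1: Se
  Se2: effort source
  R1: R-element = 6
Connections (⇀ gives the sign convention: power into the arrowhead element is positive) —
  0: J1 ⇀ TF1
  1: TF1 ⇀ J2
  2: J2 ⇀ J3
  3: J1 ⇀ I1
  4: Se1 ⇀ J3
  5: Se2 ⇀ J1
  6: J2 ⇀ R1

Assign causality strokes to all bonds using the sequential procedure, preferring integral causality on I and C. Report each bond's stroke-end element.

#4 stroke→J3  (source Se1 imposes e)
#5 stroke→J1  (Se2: effort source, stroke at far end)
#0 stroke→TF1  (J1 effort already set via bond 5)
#3 stroke→I1  (J1 effort already set via bond 5)
#2 stroke→J2  (common-e at J3 fixed by 4)
#1 stroke→J2  (through TF1, causality passes straight; one stroke at TF1)
#6 stroke→R1  (J2 needs exactly one f-in)

bond 0 →TF1
bond 1 →J2
bond 2 →J2
bond 3 →I1
bond 4 →J3
bond 5 →J1
bond 6 →R1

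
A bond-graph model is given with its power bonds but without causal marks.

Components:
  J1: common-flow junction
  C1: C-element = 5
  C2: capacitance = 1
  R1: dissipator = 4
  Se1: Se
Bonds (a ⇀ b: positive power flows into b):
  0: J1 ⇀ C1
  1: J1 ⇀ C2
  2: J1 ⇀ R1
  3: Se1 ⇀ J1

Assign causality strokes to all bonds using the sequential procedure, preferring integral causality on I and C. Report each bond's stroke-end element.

#0 →J1
#1 →J1
#2 →R1
#3 →J1

β3 stroke at J1  (Se1 fixes effort; stroke away)
β0 stroke at J1  (C1: C, integral causality)
β1 stroke at J1  (C2 outputs effort q/C2)
β2 stroke at R1  (J1: last free bond brings flow in)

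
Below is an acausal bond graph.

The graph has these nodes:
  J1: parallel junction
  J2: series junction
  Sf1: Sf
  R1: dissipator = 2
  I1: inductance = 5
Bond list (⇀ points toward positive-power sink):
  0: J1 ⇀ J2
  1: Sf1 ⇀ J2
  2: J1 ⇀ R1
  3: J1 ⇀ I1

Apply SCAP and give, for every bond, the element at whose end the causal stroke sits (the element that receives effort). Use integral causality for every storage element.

b0 stroke at J2
b1 stroke at Sf1
b2 stroke at J1
b3 stroke at I1

β1 →Sf1  (Sf1 (Sf) sets flow on bond)
β0 →J2  (J2 flow already set via bond 1)
β3 →I1  (I1: I, integral causality)
β2 →J1  (J1 needs exactly one e-in)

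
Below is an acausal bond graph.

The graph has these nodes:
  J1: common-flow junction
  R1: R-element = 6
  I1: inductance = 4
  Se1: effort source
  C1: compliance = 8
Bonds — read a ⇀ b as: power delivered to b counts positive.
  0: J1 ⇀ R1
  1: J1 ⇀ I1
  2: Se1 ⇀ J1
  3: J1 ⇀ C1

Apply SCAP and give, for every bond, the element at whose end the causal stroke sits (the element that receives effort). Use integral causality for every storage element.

b2 →J1  (Se1: effort source, stroke at far end)
b1 →I1  (prefer integral on I1)
b0 →J1  (J1: bond 1 brought flow, rest push out)
b3 →J1  (J1: bond 1 brought flow, rest push out)

#0 stroke→J1
#1 stroke→I1
#2 stroke→J1
#3 stroke→J1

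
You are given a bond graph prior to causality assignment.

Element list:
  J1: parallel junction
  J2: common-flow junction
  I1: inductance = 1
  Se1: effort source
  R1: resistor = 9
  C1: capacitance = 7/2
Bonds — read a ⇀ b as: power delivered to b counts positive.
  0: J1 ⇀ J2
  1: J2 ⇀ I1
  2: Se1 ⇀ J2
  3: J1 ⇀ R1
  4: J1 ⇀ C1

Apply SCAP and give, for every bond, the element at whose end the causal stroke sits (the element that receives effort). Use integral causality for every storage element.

β2 |J2  (Se1 fixes effort; stroke away)
β1 |I1  (prefer integral on I1)
β0 |J2  (common-f at J2 fixed by 1)
β4 |J1  (C1 outputs effort q/C1)
β3 |R1  (common-e at J1 fixed by 4)

bond 0 →J2
bond 1 →I1
bond 2 →J2
bond 3 →R1
bond 4 →J1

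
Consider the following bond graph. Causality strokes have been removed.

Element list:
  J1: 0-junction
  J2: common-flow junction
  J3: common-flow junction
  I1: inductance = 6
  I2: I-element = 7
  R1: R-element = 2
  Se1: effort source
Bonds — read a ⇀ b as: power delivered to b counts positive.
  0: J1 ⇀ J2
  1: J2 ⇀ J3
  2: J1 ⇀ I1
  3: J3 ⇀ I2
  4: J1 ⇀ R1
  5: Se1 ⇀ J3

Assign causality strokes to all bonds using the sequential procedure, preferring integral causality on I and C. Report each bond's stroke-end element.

#0 |J2
#1 |J3
#2 |I1
#3 |I2
#4 |J1
#5 |J3

#5 |J3  (Se1: effort source, stroke at far end)
#2 |I1  (prefer integral on I1)
#3 |I2  (I2 outputs flow p/I2)
#1 |J3  (J3: bond 3 brought flow, rest push out)
#0 |J2  (common-f at J2 fixed by 1)
#4 |J1  (J1: last free bond brings effort in)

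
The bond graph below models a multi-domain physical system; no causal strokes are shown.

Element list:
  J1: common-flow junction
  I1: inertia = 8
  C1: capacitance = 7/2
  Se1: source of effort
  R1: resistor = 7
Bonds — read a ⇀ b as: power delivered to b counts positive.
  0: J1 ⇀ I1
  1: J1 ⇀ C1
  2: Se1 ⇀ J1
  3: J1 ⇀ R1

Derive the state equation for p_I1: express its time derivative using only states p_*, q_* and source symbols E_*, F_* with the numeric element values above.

dp_I1/dt = E_Se1 - 7*p_I1/8 - 2*q_C1/7

β2 |J1  (Se1: effort source, stroke at far end)
β0 |I1  (I1: I, integral causality)
β1 |J1  (1-jn J1 has f-setter on 0)
β3 |J1  (common-f at J1 fixed by 0)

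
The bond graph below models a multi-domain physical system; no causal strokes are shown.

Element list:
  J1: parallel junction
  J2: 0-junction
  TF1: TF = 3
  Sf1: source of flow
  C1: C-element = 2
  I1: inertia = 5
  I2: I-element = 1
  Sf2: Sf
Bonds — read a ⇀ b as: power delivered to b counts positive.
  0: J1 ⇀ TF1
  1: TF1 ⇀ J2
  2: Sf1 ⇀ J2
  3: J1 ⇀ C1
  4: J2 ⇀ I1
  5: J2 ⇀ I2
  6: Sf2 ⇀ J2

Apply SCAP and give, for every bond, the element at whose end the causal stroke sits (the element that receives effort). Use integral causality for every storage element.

b0 |TF1
b1 |J2
b2 |Sf1
b3 |J1
b4 |I1
b5 |I2
b6 |Sf2

β2 stroke at Sf1  (Sf1 fixes flow; stroke at Sf1)
β6 stroke at Sf2  (source Sf2 imposes f)
β3 stroke at J1  (C1 outputs effort q/C1)
β0 stroke at TF1  (J1 effort already set via bond 3)
β1 stroke at J2  (through TF1, causality passes straight; one stroke at TF1)
β4 stroke at I1  (common-e at J2 fixed by 1)
β5 stroke at I2  (J2 effort already set via bond 1)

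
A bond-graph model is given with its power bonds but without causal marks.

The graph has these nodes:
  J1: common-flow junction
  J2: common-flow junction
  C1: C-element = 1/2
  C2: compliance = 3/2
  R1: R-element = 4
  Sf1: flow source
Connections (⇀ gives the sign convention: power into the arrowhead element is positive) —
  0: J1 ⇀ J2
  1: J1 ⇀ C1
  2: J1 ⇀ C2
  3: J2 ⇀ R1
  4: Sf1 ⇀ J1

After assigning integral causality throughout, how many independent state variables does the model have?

b4 stroke→Sf1  (Sf1 (Sf) sets flow on bond)
b0 stroke→J1  (J1: bond 4 brought flow, rest push out)
b1 stroke→J1  (J1 flow already set via bond 4)
b2 stroke→J1  (J1: bond 4 brought flow, rest push out)
b3 stroke→J2  (common-f at J2 fixed by 0)

2  (C1, C2 all integral)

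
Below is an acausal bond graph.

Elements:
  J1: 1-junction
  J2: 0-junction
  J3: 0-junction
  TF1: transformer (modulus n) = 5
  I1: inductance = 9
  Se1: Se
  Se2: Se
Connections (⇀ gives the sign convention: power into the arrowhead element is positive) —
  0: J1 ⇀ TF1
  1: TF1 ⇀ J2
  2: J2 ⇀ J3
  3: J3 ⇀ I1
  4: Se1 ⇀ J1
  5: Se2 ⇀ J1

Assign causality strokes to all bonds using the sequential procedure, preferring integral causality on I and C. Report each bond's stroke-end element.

b0 →TF1
b1 →J2
b2 →J3
b3 →I1
b4 →J1
b5 →J1

bond 4 →J1  (Se1 fixes effort; stroke away)
bond 5 →J1  (Se2 fixes effort; stroke away)
bond 0 →TF1  (J1 needs exactly one f-in)
bond 1 →J2  (through TF1, causality passes straight; one stroke at TF1)
bond 2 →J3  (J2 effort already set via bond 1)
bond 3 →I1  (J3: bond 2 brought effort, rest push out)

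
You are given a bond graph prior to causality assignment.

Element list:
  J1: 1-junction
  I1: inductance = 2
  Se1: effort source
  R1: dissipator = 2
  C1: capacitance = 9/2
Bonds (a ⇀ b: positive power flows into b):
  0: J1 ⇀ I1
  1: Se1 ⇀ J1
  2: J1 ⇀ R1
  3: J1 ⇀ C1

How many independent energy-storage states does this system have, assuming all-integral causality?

β1 stroke at J1  (Se1 fixes effort; stroke away)
β0 stroke at I1  (I1 integral (f out))
β2 stroke at J1  (J1 flow already set via bond 0)
β3 stroke at J1  (J1 flow already set via bond 0)

2  (C1, I1 all integral)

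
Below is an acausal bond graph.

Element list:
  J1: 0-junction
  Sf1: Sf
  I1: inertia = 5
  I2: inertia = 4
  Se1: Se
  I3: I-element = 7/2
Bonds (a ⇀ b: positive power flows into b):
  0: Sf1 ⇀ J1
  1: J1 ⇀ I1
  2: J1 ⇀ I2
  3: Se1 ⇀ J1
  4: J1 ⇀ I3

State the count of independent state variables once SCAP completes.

3  (I1, I2, I3 all integral)

b0 |Sf1  (Sf1 (Sf) sets flow on bond)
b3 |J1  (source Se1 imposes e)
b1 |I1  (J1 effort already set via bond 3)
b2 |I2  (common-e at J1 fixed by 3)
b4 |I3  (J1 effort already set via bond 3)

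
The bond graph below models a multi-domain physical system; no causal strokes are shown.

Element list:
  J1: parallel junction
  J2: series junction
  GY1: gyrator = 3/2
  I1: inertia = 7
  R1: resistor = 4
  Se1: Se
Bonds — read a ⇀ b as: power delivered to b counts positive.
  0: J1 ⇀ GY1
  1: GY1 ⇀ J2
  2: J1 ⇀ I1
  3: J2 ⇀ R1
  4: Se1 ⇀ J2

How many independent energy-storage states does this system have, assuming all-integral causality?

#4 stroke→J2  (Se1 (Se) sets effort on bond)
#2 stroke→I1  (I1 outputs flow p/I1)
#0 stroke→J1  (J1: last free bond brings effort in)
#1 stroke→J2  (GY1 both-in/both-out from 0)
#3 stroke→R1  (closing 1-jn rule on J2)

1  (I1 all integral)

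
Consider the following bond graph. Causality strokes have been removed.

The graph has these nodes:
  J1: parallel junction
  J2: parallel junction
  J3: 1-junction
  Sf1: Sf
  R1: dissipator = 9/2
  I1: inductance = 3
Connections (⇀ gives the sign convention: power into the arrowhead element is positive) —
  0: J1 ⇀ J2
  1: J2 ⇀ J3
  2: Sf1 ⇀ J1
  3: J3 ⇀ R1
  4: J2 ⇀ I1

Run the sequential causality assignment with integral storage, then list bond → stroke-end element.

β0 |J1
β1 |J2
β2 |Sf1
β3 |J3
β4 |I1

bond 2 stroke at Sf1  (Sf1 (Sf) sets flow on bond)
bond 0 stroke at J1  (J1: last free bond brings effort in)
bond 4 stroke at I1  (I1: I, integral causality)
bond 1 stroke at J2  (J2 needs exactly one e-in)
bond 3 stroke at J3  (common-f at J3 fixed by 1)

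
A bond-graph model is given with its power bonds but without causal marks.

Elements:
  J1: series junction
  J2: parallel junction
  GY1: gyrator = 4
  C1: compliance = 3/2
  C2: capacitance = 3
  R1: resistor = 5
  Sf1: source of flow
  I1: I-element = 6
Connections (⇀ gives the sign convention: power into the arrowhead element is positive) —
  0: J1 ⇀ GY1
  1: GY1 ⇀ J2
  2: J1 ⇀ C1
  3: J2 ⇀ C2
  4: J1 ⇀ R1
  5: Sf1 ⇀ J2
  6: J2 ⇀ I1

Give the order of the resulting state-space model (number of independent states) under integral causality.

β5 |Sf1  (Sf1 fixes flow; stroke at Sf1)
β2 |J1  (prefer integral on C1)
β3 |J2  (C2 integral (e out))
β1 |GY1  (0-jn J2 has e-setter on 3)
β6 |I1  (0-jn J2 has e-setter on 3)
β0 |GY1  (GY1: gyrator matches bond 1)
β4 |J1  (common-f at J1 fixed by 0)

3  (C1, C2, I1 all integral)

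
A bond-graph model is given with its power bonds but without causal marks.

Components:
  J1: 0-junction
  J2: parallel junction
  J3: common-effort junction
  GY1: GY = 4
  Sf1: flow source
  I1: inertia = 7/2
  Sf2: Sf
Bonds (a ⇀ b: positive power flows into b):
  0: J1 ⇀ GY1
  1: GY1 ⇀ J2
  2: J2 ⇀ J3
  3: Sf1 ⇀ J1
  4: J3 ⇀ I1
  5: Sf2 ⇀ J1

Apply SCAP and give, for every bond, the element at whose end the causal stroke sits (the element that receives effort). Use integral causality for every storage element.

b0 stroke at J1
b1 stroke at J2
b2 stroke at J3
b3 stroke at Sf1
b4 stroke at I1
b5 stroke at Sf2

b3 stroke→Sf1  (Sf1: flow source, stroke at near end)
b5 stroke→Sf2  (Sf2 (Sf) sets flow on bond)
b0 stroke→J1  (only one effort-in slot at J1)
b1 stroke→J2  (GY1 both-in/both-out from 0)
b2 stroke→J3  (J2: bond 1 brought effort, rest push out)
b4 stroke→I1  (J3 effort already set via bond 2)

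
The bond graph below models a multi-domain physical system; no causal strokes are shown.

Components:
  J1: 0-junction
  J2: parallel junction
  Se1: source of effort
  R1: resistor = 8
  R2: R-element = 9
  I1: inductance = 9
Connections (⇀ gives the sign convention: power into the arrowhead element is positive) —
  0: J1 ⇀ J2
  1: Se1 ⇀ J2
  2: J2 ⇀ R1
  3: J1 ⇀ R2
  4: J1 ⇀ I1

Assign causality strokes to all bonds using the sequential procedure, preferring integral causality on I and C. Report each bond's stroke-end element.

bond 0 →J1
bond 1 →J2
bond 2 →R1
bond 3 →R2
bond 4 →I1

b1 stroke→J2  (Se1: effort source, stroke at far end)
b0 stroke→J1  (0-jn J2 has e-setter on 1)
b2 stroke→R1  (J2: bond 1 brought effort, rest push out)
b3 stroke→R2  (J1: bond 0 brought effort, rest push out)
b4 stroke→I1  (J1 effort already set via bond 0)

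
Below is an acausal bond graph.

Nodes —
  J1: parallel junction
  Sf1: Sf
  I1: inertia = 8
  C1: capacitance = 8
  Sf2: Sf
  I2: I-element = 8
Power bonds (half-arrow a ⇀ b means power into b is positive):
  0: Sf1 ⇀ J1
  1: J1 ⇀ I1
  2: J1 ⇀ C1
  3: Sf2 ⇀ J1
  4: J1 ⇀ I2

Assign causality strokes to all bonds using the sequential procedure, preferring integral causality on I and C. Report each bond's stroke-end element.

β0 stroke→Sf1  (source Sf1 imposes f)
β3 stroke→Sf2  (Sf2: flow source, stroke at near end)
β1 stroke→I1  (I1 integral (f out))
β2 stroke→J1  (C1 integral (e out))
β4 stroke→I2  (J1 effort already set via bond 2)

β0 |Sf1
β1 |I1
β2 |J1
β3 |Sf2
β4 |I2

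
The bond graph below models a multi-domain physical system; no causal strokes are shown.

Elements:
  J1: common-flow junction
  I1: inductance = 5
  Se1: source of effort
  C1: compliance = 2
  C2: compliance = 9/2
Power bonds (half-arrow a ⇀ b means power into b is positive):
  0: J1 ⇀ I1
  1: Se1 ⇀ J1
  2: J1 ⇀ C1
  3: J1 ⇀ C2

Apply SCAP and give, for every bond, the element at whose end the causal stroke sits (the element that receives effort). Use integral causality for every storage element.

bond 1 stroke→J1  (Se1 fixes effort; stroke away)
bond 0 stroke→I1  (I1 outputs flow p/I1)
bond 2 stroke→J1  (1-jn J1 has f-setter on 0)
bond 3 stroke→J1  (common-f at J1 fixed by 0)

bond 0 →I1
bond 1 →J1
bond 2 →J1
bond 3 →J1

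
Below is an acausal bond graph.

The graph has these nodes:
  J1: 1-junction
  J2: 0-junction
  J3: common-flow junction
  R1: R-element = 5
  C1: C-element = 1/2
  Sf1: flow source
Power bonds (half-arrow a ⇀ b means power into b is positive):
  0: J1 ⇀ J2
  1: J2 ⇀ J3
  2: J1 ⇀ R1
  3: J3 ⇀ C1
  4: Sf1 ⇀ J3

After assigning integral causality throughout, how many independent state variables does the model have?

bond 4 stroke at Sf1  (source Sf1 imposes f)
bond 1 stroke at J3  (J3 flow already set via bond 4)
bond 3 stroke at J3  (1-jn J3 has f-setter on 4)
bond 0 stroke at J2  (only one effort-in slot at J2)
bond 2 stroke at J1  (1-jn J1 has f-setter on 0)

1  (C1 all integral)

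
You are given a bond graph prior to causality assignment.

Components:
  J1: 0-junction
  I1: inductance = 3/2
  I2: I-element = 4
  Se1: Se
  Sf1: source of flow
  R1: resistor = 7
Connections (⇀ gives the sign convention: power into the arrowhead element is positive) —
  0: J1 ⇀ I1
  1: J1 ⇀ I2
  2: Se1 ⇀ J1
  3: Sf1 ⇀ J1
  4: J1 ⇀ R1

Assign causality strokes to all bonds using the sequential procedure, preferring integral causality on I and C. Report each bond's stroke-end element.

bond 0 |I1
bond 1 |I2
bond 2 |J1
bond 3 |Sf1
bond 4 |R1

b2 stroke→J1  (Se1 fixes effort; stroke away)
b3 stroke→Sf1  (Sf1 (Sf) sets flow on bond)
b0 stroke→I1  (common-e at J1 fixed by 2)
b1 stroke→I2  (0-jn J1 has e-setter on 2)
b4 stroke→R1  (common-e at J1 fixed by 2)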